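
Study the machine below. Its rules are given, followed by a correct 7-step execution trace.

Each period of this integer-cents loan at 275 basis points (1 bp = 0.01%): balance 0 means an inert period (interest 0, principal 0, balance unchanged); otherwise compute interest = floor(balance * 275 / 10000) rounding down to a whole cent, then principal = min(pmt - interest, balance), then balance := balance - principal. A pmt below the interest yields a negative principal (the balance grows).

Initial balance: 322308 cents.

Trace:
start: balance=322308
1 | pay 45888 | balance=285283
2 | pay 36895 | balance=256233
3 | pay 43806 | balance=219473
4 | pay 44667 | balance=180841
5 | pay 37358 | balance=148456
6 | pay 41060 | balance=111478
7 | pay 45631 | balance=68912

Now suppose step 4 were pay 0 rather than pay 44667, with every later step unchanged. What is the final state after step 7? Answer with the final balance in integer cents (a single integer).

117366

(re-executing from step 4 with the substitution; state before step 4: balance=219473)
4 | pay 0 | balance=225508
5 | pay 37358 | balance=194351
6 | pay 41060 | balance=158635
7 | pay 45631 | balance=117366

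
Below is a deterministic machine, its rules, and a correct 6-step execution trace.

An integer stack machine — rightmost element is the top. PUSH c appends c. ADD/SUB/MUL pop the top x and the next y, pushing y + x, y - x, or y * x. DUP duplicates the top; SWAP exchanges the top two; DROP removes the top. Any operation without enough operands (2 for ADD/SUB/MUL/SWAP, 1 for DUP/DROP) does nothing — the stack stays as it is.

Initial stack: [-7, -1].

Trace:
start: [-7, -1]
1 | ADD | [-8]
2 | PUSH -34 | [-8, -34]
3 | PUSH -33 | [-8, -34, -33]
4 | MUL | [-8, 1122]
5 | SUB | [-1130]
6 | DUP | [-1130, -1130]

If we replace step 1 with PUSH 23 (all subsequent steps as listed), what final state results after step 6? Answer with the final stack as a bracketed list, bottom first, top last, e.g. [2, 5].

[-7, -1, -1099, -1099]

(re-executing from step 1 with the substitution; state before step 1: [-7, -1])
1 | PUSH 23 | [-7, -1, 23]
2 | PUSH -34 | [-7, -1, 23, -34]
3 | PUSH -33 | [-7, -1, 23, -34, -33]
4 | MUL | [-7, -1, 23, 1122]
5 | SUB | [-7, -1, -1099]
6 | DUP | [-7, -1, -1099, -1099]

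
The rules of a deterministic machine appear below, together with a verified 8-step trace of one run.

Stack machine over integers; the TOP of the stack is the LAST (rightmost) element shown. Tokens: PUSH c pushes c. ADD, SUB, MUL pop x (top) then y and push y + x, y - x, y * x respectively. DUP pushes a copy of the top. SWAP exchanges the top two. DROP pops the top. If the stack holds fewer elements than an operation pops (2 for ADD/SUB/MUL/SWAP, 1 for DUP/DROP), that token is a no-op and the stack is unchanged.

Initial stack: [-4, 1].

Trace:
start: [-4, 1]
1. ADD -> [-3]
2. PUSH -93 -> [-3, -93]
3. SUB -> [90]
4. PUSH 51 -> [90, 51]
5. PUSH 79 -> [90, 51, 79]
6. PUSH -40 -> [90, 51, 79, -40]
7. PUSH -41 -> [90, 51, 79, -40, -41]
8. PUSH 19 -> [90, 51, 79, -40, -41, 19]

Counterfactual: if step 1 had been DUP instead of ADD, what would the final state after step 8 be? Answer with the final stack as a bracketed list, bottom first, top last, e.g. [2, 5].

(re-executing from step 1 with the substitution; state before step 1: [-4, 1])
1. DUP -> [-4, 1, 1]
2. PUSH -93 -> [-4, 1, 1, -93]
3. SUB -> [-4, 1, 94]
4. PUSH 51 -> [-4, 1, 94, 51]
5. PUSH 79 -> [-4, 1, 94, 51, 79]
6. PUSH -40 -> [-4, 1, 94, 51, 79, -40]
7. PUSH -41 -> [-4, 1, 94, 51, 79, -40, -41]
8. PUSH 19 -> [-4, 1, 94, 51, 79, -40, -41, 19]

[-4, 1, 94, 51, 79, -40, -41, 19]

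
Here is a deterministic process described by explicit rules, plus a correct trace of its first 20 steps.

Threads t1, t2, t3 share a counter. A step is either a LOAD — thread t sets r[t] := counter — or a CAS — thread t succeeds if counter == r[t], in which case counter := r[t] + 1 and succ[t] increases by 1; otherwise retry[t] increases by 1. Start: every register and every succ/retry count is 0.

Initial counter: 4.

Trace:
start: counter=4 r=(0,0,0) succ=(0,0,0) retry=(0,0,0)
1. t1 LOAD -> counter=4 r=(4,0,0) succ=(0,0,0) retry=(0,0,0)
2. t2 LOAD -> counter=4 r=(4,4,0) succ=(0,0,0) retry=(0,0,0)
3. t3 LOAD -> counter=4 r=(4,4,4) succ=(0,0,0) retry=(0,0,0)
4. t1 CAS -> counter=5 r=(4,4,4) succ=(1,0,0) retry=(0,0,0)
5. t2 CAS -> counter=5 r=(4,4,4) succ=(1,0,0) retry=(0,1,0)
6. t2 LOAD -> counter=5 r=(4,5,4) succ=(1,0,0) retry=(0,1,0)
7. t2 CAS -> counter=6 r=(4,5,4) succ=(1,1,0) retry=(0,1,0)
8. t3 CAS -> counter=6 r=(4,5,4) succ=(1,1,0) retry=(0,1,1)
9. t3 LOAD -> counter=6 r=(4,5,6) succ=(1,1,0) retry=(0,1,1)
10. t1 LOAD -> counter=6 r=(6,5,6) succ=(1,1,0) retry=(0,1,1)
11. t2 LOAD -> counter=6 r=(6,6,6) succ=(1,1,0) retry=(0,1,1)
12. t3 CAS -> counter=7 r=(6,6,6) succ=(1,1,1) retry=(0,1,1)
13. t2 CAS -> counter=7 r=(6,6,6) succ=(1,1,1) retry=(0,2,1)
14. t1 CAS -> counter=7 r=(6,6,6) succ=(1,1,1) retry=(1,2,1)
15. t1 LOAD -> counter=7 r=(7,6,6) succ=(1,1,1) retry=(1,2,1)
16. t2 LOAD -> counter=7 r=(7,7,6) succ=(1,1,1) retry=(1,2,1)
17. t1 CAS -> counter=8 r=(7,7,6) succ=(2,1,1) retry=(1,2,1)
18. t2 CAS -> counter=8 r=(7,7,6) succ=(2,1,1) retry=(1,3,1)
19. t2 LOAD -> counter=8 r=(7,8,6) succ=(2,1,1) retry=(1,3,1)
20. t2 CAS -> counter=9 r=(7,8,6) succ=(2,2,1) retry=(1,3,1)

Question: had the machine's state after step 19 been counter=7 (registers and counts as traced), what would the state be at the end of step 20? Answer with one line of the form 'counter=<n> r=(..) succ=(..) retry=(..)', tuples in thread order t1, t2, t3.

counter=7 r=(7,8,6) succ=(2,1,1) retry=(1,4,1)

state after step 19 := counter=7 r=(7,8,6) succ=(2,1,1) retry=(1,3,1)
20. t2 CAS -> counter=7 r=(7,8,6) succ=(2,1,1) retry=(1,4,1)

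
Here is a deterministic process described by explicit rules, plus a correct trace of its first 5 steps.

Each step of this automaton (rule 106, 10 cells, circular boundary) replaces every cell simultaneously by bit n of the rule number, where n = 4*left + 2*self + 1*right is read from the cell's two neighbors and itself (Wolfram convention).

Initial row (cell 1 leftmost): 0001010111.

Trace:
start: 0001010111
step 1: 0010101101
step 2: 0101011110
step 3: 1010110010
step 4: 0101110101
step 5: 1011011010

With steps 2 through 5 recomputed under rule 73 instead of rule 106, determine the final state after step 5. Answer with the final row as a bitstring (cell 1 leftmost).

(re-executing steps 2..5 under rule 73; state before step 2: 0010101101)
step 2: 0000001100
step 3: 1111101101
step 4: 0000101101
step 5: 0110001100

0110001100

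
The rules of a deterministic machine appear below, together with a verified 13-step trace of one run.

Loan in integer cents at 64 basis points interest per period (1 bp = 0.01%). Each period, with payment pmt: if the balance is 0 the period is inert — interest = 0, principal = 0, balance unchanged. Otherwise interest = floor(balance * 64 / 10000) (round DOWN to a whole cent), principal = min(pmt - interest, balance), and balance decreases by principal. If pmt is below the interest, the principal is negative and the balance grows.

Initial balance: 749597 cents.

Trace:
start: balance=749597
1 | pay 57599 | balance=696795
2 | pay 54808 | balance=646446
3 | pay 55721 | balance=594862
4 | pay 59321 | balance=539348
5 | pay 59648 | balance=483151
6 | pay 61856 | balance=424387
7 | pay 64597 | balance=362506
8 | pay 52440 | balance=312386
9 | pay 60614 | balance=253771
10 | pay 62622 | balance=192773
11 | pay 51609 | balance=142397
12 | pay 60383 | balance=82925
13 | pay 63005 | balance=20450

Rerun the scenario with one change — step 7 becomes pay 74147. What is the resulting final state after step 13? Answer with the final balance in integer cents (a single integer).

10526

(re-executing from step 7 with the substitution; state before step 7: balance=424387)
7 | pay 74147 | balance=352956
8 | pay 52440 | balance=302774
9 | pay 60614 | balance=244097
10 | pay 62622 | balance=183037
11 | pay 51609 | balance=132599
12 | pay 60383 | balance=73064
13 | pay 63005 | balance=10526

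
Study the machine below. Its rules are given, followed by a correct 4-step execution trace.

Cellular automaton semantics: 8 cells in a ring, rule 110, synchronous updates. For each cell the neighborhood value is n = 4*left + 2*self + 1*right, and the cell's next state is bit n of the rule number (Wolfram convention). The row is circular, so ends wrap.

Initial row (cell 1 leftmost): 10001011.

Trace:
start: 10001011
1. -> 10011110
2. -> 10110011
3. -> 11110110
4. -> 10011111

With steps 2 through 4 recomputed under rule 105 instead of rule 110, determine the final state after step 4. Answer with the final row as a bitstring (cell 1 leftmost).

10011011

(re-executing steps 2..4 under rule 105; state before step 2: 10011110)
2. -> 00010011
3. -> 01000011
4. -> 10011011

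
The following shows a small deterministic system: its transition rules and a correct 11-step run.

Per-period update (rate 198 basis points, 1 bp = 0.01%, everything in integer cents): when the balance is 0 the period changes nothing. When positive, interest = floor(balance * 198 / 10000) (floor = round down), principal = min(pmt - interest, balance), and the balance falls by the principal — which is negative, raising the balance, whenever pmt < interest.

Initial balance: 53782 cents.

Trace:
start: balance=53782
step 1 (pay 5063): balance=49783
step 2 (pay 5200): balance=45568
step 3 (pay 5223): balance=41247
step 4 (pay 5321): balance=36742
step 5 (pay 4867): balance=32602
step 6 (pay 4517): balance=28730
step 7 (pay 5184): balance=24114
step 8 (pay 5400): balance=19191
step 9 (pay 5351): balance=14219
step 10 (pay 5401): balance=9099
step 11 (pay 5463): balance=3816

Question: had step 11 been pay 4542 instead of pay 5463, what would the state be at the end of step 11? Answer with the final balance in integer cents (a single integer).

4737

(re-executing from step 11 with the substitution; state before step 11: balance=9099)
step 11 (pay 4542): balance=4737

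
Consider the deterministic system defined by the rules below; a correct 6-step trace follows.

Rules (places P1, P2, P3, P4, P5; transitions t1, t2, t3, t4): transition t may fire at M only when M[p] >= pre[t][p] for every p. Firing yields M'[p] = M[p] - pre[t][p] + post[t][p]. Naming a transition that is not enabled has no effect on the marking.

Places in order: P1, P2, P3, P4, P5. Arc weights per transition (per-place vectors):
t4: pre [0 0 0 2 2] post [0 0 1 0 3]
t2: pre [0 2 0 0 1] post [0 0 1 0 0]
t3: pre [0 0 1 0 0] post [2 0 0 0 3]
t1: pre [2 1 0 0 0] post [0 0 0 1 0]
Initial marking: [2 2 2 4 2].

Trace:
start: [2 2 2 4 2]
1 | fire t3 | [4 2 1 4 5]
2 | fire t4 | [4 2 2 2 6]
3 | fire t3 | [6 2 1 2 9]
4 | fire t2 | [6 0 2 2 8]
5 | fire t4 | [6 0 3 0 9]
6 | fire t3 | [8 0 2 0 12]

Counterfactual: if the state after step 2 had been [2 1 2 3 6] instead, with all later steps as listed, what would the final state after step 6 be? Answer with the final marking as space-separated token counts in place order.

6 1 1 1 13

state after step 2 := [2 1 2 3 6]
3 | fire t3 | [4 1 1 3 9]
4 | fire t2 | [4 1 1 3 9]
5 | fire t4 | [4 1 2 1 10]
6 | fire t3 | [6 1 1 1 13]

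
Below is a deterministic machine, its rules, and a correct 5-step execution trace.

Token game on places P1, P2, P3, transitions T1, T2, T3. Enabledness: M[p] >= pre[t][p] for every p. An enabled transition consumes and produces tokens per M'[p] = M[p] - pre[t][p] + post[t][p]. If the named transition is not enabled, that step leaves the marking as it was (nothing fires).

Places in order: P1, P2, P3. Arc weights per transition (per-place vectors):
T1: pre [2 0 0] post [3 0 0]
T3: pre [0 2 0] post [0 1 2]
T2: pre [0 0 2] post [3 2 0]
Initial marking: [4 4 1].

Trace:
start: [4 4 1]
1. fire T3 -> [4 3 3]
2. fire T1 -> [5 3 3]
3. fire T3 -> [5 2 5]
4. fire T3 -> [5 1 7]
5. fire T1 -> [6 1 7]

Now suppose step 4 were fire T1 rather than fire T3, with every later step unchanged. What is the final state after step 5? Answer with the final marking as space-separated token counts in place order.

7 2 5

(re-executing from step 4 with the substitution; state before step 4: [5 2 5])
4. fire T1 -> [6 2 5]
5. fire T1 -> [7 2 5]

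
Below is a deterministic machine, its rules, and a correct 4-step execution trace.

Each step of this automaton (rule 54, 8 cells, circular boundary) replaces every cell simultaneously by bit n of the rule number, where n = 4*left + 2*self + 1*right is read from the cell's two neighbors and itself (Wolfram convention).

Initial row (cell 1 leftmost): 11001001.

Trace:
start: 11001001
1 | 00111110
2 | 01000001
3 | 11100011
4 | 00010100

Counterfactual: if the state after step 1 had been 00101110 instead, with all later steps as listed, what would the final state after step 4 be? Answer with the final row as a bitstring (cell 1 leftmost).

state after step 1 := 00101110
2 | 01110001
3 | 10001011
4 | 01011100

01011100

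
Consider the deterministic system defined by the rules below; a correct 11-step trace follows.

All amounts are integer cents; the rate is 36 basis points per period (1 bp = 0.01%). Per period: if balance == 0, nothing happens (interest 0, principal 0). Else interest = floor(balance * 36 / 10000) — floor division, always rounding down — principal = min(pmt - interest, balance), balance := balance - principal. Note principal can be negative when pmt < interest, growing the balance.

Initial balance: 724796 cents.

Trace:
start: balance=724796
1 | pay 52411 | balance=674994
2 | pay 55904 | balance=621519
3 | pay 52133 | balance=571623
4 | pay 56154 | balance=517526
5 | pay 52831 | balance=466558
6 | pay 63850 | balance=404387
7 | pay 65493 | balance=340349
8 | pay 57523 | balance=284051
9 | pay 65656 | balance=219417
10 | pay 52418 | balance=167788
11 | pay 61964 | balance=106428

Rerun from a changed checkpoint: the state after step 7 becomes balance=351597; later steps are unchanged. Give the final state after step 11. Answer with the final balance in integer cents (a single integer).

state after step 7 := balance=351597
8 | pay 57523 | balance=295339
9 | pay 65656 | balance=230746
10 | pay 52418 | balance=179158
11 | pay 61964 | balance=117838

117838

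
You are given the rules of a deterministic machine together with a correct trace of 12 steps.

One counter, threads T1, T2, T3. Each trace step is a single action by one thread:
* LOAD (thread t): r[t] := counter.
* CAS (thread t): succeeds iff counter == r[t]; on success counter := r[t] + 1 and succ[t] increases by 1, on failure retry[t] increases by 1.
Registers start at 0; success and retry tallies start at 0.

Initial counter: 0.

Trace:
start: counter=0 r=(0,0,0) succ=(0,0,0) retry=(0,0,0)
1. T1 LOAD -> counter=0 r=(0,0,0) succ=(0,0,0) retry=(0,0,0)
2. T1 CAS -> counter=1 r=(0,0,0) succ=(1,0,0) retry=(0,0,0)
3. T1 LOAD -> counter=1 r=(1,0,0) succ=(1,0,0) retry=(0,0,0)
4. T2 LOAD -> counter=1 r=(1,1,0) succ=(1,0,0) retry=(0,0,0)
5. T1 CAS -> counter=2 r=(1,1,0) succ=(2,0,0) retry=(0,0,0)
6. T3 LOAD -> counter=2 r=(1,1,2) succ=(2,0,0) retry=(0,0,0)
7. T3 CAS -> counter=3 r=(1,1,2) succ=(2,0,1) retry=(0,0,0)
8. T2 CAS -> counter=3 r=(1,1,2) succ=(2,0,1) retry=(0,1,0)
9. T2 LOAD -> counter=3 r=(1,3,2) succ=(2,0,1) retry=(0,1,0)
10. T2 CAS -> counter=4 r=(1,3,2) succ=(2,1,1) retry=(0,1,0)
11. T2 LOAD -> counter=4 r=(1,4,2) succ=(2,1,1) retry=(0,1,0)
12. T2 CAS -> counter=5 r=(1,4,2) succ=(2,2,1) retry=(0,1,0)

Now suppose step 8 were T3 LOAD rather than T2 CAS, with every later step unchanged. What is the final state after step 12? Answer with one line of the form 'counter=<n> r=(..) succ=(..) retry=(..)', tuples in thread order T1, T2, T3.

(re-executing from step 8 with the substitution; state before step 8: counter=3 r=(1,1,2) succ=(2,0,1) retry=(0,0,0))
8. T3 LOAD -> counter=3 r=(1,1,3) succ=(2,0,1) retry=(0,0,0)
9. T2 LOAD -> counter=3 r=(1,3,3) succ=(2,0,1) retry=(0,0,0)
10. T2 CAS -> counter=4 r=(1,3,3) succ=(2,1,1) retry=(0,0,0)
11. T2 LOAD -> counter=4 r=(1,4,3) succ=(2,1,1) retry=(0,0,0)
12. T2 CAS -> counter=5 r=(1,4,3) succ=(2,2,1) retry=(0,0,0)

counter=5 r=(1,4,3) succ=(2,2,1) retry=(0,0,0)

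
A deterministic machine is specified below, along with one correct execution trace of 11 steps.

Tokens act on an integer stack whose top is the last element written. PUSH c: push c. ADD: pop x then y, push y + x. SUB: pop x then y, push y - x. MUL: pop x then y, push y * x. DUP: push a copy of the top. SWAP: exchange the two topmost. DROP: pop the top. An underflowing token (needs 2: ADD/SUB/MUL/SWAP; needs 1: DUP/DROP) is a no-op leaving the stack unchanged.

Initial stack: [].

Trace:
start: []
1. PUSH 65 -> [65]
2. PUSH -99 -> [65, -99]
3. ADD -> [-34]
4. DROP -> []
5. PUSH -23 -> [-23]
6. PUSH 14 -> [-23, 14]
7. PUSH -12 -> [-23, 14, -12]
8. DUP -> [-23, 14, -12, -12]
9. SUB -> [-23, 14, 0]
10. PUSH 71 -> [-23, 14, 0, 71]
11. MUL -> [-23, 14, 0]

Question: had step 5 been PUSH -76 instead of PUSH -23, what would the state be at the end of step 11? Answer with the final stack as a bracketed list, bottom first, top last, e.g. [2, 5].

(re-executing from step 5 with the substitution; state before step 5: [])
5. PUSH -76 -> [-76]
6. PUSH 14 -> [-76, 14]
7. PUSH -12 -> [-76, 14, -12]
8. DUP -> [-76, 14, -12, -12]
9. SUB -> [-76, 14, 0]
10. PUSH 71 -> [-76, 14, 0, 71]
11. MUL -> [-76, 14, 0]

[-76, 14, 0]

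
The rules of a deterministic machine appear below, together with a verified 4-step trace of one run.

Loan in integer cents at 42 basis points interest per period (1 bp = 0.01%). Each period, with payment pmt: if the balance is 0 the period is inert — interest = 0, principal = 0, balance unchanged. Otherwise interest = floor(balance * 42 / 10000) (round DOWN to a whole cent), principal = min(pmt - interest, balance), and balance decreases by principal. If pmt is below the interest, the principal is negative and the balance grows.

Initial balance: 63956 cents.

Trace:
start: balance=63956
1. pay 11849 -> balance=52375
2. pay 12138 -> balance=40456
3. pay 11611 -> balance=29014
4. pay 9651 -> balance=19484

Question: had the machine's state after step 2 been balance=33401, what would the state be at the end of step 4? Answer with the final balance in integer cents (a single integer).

state after step 2 := balance=33401
3. pay 11611 -> balance=21930
4. pay 9651 -> balance=12371

12371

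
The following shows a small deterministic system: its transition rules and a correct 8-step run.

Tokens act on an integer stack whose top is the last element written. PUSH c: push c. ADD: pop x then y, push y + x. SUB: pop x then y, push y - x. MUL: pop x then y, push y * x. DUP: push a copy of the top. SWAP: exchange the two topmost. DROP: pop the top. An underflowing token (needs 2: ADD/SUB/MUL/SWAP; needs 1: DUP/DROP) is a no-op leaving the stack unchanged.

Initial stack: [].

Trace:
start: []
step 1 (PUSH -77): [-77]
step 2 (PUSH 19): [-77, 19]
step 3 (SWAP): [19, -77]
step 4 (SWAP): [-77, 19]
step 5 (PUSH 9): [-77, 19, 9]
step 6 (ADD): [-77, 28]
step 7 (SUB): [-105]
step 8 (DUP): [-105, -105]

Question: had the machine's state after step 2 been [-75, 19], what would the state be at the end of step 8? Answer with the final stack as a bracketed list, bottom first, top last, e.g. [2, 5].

[-103, -103]

state after step 2 := [-75, 19]
step 3 (SWAP): [19, -75]
step 4 (SWAP): [-75, 19]
step 5 (PUSH 9): [-75, 19, 9]
step 6 (ADD): [-75, 28]
step 7 (SUB): [-103]
step 8 (DUP): [-103, -103]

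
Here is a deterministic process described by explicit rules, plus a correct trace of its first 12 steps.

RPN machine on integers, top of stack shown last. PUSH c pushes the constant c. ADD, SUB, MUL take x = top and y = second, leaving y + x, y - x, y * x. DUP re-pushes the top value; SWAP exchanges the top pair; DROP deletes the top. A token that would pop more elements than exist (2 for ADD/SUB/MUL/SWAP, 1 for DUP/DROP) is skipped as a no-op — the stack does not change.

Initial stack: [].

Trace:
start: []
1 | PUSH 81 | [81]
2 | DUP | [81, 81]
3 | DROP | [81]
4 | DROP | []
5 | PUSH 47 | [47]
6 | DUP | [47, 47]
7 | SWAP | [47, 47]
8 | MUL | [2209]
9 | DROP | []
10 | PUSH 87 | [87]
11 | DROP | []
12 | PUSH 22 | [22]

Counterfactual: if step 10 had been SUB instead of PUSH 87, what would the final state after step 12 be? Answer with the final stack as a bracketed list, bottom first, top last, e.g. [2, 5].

(re-executing from step 10 with the substitution; state before step 10: [])
10 | SUB | []
11 | DROP | []
12 | PUSH 22 | [22]

[22]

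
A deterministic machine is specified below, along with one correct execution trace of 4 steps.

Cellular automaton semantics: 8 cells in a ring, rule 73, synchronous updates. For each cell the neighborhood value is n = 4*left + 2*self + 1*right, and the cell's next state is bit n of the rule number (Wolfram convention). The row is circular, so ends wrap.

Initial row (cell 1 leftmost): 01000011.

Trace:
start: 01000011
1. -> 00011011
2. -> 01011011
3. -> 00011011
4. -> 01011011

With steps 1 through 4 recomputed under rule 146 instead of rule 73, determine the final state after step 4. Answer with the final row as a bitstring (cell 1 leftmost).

01000010

(re-executing steps 1..4 under rule 146; state before step 1: 01000011)
1. -> 00100100
2. -> 01011010
3. -> 10000001
4. -> 01000010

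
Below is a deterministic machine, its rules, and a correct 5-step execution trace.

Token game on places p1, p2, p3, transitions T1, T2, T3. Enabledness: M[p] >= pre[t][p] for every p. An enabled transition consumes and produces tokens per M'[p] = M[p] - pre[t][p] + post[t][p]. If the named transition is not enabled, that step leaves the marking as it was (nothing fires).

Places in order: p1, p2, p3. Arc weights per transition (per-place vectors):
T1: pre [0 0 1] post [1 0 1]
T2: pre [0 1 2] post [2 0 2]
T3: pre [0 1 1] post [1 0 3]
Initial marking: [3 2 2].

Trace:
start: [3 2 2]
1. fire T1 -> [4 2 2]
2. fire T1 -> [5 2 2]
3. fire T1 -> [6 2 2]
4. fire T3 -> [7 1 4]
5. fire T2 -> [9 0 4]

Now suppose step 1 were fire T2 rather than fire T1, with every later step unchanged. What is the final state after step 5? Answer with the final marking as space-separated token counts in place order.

8 0 4

(re-executing from step 1 with the substitution; state before step 1: [3 2 2])
1. fire T2 -> [5 1 2]
2. fire T1 -> [6 1 2]
3. fire T1 -> [7 1 2]
4. fire T3 -> [8 0 4]
5. fire T2 -> [8 0 4]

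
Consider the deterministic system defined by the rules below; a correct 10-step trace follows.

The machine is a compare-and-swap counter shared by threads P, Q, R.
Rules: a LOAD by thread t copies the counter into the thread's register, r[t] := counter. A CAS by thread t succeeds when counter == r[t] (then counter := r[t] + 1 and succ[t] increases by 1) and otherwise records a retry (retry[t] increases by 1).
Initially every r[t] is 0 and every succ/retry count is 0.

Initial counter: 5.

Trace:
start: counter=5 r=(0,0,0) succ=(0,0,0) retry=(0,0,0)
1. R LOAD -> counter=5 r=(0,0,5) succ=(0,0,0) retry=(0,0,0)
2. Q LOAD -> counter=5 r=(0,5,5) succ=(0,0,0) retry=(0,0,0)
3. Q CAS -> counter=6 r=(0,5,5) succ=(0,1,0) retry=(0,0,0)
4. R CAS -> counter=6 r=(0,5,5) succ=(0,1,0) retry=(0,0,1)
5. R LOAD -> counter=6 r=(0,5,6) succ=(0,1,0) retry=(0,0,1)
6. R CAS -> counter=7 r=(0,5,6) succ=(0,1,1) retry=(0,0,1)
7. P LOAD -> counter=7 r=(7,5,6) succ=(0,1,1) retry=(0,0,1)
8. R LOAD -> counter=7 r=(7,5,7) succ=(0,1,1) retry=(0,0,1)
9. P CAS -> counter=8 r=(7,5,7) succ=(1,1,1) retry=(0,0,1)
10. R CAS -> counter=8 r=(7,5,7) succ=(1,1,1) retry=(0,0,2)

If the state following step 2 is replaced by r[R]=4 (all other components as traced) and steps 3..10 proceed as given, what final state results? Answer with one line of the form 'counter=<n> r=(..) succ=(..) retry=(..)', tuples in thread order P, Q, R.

state after step 2 := counter=5 r=(0,5,4) succ=(0,0,0) retry=(0,0,0)
3. Q CAS -> counter=6 r=(0,5,4) succ=(0,1,0) retry=(0,0,0)
4. R CAS -> counter=6 r=(0,5,4) succ=(0,1,0) retry=(0,0,1)
5. R LOAD -> counter=6 r=(0,5,6) succ=(0,1,0) retry=(0,0,1)
6. R CAS -> counter=7 r=(0,5,6) succ=(0,1,1) retry=(0,0,1)
7. P LOAD -> counter=7 r=(7,5,6) succ=(0,1,1) retry=(0,0,1)
8. R LOAD -> counter=7 r=(7,5,7) succ=(0,1,1) retry=(0,0,1)
9. P CAS -> counter=8 r=(7,5,7) succ=(1,1,1) retry=(0,0,1)
10. R CAS -> counter=8 r=(7,5,7) succ=(1,1,1) retry=(0,0,2)

counter=8 r=(7,5,7) succ=(1,1,1) retry=(0,0,2)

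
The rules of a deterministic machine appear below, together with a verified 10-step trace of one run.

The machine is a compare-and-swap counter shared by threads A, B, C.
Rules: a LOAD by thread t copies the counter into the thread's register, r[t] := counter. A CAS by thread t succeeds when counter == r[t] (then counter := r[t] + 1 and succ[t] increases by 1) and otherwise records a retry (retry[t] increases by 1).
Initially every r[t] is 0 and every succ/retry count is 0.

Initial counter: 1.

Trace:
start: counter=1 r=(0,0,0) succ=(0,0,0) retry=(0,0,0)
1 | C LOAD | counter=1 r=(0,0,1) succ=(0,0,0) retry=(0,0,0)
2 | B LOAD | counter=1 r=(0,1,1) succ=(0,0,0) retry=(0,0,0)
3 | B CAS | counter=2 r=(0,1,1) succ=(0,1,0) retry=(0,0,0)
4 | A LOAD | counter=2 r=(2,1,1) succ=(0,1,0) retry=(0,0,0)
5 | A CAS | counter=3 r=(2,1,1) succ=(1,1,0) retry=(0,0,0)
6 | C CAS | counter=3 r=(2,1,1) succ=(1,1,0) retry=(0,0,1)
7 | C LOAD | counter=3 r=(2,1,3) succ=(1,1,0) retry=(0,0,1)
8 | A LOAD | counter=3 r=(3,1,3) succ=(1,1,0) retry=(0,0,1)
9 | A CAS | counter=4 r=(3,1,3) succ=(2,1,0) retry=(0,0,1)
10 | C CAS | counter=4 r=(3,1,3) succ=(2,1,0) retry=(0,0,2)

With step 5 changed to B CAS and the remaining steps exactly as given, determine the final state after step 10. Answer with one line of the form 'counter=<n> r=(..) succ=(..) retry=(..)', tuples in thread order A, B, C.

(re-executing from step 5 with the substitution; state before step 5: counter=2 r=(2,1,1) succ=(0,1,0) retry=(0,0,0))
5 | B CAS | counter=2 r=(2,1,1) succ=(0,1,0) retry=(0,1,0)
6 | C CAS | counter=2 r=(2,1,1) succ=(0,1,0) retry=(0,1,1)
7 | C LOAD | counter=2 r=(2,1,2) succ=(0,1,0) retry=(0,1,1)
8 | A LOAD | counter=2 r=(2,1,2) succ=(0,1,0) retry=(0,1,1)
9 | A CAS | counter=3 r=(2,1,2) succ=(1,1,0) retry=(0,1,1)
10 | C CAS | counter=3 r=(2,1,2) succ=(1,1,0) retry=(0,1,2)

counter=3 r=(2,1,2) succ=(1,1,0) retry=(0,1,2)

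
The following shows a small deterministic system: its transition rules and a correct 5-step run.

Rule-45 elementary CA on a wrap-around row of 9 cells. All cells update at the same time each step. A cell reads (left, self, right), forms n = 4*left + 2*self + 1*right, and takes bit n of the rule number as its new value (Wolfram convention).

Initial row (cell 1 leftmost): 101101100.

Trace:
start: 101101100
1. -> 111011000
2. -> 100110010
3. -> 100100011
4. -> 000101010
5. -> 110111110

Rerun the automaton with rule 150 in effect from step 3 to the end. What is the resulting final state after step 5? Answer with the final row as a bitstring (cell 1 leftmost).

(re-executing steps 3..5 under rule 150; state before step 3: 100110010)
3. -> 111001110
4. -> 010110100
5. -> 110000110

110000110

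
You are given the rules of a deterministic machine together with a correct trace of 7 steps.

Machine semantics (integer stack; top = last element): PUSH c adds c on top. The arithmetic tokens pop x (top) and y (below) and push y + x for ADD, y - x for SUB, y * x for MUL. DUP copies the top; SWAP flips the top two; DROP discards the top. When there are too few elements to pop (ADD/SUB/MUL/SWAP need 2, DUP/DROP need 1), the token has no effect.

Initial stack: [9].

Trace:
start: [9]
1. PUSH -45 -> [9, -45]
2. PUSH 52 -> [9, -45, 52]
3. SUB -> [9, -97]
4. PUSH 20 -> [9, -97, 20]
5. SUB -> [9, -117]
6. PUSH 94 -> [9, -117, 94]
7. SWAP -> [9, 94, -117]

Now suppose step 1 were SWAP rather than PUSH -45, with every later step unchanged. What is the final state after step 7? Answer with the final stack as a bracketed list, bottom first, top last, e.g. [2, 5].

(re-executing from step 1 with the substitution; state before step 1: [9])
1. SWAP -> [9]
2. PUSH 52 -> [9, 52]
3. SUB -> [-43]
4. PUSH 20 -> [-43, 20]
5. SUB -> [-63]
6. PUSH 94 -> [-63, 94]
7. SWAP -> [94, -63]

[94, -63]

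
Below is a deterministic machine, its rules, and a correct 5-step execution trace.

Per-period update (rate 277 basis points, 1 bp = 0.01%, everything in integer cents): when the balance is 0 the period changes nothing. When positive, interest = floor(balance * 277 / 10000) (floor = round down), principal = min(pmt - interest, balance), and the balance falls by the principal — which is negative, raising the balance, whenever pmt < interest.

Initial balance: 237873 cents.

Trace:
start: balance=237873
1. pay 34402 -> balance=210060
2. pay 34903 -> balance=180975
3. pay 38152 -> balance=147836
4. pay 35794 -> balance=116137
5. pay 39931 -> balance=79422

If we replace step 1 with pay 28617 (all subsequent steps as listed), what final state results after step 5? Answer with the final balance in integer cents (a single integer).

85874

(re-executing from step 1 with the substitution; state before step 1: balance=237873)
1. pay 28617 -> balance=215845
2. pay 34903 -> balance=186920
3. pay 38152 -> balance=153945
4. pay 35794 -> balance=122415
5. pay 39931 -> balance=85874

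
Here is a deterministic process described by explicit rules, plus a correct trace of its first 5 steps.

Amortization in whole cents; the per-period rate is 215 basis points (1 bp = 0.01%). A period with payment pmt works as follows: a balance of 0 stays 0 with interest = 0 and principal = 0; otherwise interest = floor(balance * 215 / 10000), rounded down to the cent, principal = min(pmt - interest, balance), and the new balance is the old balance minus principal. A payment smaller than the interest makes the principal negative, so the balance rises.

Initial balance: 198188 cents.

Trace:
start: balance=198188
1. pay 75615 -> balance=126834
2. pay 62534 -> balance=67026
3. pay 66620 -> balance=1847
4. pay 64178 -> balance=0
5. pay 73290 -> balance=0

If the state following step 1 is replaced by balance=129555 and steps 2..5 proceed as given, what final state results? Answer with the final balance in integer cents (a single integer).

state after step 1 := balance=129555
2. pay 62534 -> balance=69806
3. pay 66620 -> balance=4686
4. pay 64178 -> balance=0
5. pay 73290 -> balance=0

0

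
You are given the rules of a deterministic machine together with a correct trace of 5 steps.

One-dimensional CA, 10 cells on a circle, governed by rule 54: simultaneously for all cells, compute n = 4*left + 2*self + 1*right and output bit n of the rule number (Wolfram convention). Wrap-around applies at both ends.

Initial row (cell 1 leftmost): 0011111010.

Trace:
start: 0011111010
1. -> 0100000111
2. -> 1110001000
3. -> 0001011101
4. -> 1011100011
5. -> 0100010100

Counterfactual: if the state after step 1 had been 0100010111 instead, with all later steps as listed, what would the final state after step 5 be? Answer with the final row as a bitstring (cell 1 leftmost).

0100010000

state after step 1 := 0100010111
2. -> 1110111000
3. -> 0001000101
4. -> 1011101111
5. -> 0100010000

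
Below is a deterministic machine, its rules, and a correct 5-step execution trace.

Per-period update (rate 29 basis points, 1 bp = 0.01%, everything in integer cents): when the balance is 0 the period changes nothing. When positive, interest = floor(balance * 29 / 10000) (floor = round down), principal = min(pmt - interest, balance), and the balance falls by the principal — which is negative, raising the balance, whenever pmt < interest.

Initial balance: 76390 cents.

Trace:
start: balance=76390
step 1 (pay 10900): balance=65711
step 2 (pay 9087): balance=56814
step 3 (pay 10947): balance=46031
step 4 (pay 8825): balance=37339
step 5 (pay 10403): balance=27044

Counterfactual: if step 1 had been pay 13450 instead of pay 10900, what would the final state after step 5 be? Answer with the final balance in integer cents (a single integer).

24465

(re-executing from step 1 with the substitution; state before step 1: balance=76390)
step 1 (pay 13450): balance=63161
step 2 (pay 9087): balance=54257
step 3 (pay 10947): balance=43467
step 4 (pay 8825): balance=34768
step 5 (pay 10403): balance=24465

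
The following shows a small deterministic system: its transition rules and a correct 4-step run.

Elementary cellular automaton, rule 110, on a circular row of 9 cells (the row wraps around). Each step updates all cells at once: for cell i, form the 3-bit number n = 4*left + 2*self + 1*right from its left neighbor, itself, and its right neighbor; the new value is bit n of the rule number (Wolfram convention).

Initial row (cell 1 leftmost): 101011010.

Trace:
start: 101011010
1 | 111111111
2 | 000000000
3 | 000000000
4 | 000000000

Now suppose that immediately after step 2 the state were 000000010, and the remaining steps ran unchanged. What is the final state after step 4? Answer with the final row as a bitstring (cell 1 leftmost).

000001110

state after step 2 := 000000010
3 | 000000110
4 | 000001110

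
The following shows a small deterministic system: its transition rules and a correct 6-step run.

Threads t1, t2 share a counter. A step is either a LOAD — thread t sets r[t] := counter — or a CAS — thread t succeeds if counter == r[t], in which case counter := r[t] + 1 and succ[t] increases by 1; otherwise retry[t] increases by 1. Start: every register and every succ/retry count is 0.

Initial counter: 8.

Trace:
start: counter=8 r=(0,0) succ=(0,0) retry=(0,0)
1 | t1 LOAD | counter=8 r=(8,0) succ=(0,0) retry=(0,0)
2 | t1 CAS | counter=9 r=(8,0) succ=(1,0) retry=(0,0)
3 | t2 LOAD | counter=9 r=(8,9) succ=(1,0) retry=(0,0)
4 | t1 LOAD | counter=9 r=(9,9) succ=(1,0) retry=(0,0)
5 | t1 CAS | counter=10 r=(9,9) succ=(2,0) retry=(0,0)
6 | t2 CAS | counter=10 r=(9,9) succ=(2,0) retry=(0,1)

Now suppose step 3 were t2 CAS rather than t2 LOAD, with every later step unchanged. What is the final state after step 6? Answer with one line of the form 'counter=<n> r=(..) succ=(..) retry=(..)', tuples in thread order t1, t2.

(re-executing from step 3 with the substitution; state before step 3: counter=9 r=(8,0) succ=(1,0) retry=(0,0))
3 | t2 CAS | counter=9 r=(8,0) succ=(1,0) retry=(0,1)
4 | t1 LOAD | counter=9 r=(9,0) succ=(1,0) retry=(0,1)
5 | t1 CAS | counter=10 r=(9,0) succ=(2,0) retry=(0,1)
6 | t2 CAS | counter=10 r=(9,0) succ=(2,0) retry=(0,2)

counter=10 r=(9,0) succ=(2,0) retry=(0,2)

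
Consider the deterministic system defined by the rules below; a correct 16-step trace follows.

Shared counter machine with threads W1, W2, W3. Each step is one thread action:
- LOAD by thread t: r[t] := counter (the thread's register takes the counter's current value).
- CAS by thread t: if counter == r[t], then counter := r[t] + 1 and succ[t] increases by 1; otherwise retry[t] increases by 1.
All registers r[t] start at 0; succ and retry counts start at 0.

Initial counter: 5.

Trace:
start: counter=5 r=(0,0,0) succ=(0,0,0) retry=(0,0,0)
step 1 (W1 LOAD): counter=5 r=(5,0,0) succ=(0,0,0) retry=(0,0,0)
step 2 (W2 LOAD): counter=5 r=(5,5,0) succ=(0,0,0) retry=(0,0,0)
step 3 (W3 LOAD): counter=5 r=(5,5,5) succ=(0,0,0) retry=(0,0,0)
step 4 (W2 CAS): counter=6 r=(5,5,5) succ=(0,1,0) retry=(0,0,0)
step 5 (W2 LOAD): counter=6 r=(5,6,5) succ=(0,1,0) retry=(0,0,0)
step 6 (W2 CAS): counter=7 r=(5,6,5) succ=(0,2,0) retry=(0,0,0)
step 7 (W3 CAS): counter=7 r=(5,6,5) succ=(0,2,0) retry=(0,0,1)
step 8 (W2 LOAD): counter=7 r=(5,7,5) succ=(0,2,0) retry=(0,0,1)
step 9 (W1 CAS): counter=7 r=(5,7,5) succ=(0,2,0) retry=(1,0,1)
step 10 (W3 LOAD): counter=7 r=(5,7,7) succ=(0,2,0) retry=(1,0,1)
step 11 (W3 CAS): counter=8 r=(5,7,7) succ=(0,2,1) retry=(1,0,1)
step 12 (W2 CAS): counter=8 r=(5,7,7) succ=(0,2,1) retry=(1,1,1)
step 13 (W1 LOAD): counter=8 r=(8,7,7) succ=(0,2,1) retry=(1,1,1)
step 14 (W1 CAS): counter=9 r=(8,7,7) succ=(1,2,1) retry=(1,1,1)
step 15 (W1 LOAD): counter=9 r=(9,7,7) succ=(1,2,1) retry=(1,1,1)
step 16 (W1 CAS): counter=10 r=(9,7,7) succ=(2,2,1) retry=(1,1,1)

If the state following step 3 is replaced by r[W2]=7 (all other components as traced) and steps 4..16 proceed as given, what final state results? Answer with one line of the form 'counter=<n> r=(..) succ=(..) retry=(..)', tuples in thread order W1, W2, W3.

state after step 3 := counter=5 r=(5,7,5) succ=(0,0,0) retry=(0,0,0)
step 4 (W2 CAS): counter=5 r=(5,7,5) succ=(0,0,0) retry=(0,1,0)
step 5 (W2 LOAD): counter=5 r=(5,5,5) succ=(0,0,0) retry=(0,1,0)
step 6 (W2 CAS): counter=6 r=(5,5,5) succ=(0,1,0) retry=(0,1,0)
step 7 (W3 CAS): counter=6 r=(5,5,5) succ=(0,1,0) retry=(0,1,1)
step 8 (W2 LOAD): counter=6 r=(5,6,5) succ=(0,1,0) retry=(0,1,1)
step 9 (W1 CAS): counter=6 r=(5,6,5) succ=(0,1,0) retry=(1,1,1)
step 10 (W3 LOAD): counter=6 r=(5,6,6) succ=(0,1,0) retry=(1,1,1)
step 11 (W3 CAS): counter=7 r=(5,6,6) succ=(0,1,1) retry=(1,1,1)
step 12 (W2 CAS): counter=7 r=(5,6,6) succ=(0,1,1) retry=(1,2,1)
step 13 (W1 LOAD): counter=7 r=(7,6,6) succ=(0,1,1) retry=(1,2,1)
step 14 (W1 CAS): counter=8 r=(7,6,6) succ=(1,1,1) retry=(1,2,1)
step 15 (W1 LOAD): counter=8 r=(8,6,6) succ=(1,1,1) retry=(1,2,1)
step 16 (W1 CAS): counter=9 r=(8,6,6) succ=(2,1,1) retry=(1,2,1)

counter=9 r=(8,6,6) succ=(2,1,1) retry=(1,2,1)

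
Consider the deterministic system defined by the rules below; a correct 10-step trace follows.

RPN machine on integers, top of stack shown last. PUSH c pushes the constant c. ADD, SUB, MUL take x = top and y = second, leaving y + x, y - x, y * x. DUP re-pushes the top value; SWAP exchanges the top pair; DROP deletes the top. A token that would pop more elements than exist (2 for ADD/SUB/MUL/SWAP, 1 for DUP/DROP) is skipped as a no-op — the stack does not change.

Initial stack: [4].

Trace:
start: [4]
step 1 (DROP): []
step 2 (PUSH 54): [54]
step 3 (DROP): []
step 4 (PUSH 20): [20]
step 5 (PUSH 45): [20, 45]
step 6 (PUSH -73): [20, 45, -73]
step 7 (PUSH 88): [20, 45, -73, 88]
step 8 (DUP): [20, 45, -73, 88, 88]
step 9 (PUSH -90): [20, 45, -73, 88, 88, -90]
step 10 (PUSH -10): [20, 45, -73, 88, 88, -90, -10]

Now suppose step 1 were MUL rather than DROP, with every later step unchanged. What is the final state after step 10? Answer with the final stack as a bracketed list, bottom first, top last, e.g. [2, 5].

(re-executing from step 1 with the substitution; state before step 1: [4])
step 1 (MUL): [4]
step 2 (PUSH 54): [4, 54]
step 3 (DROP): [4]
step 4 (PUSH 20): [4, 20]
step 5 (PUSH 45): [4, 20, 45]
step 6 (PUSH -73): [4, 20, 45, -73]
step 7 (PUSH 88): [4, 20, 45, -73, 88]
step 8 (DUP): [4, 20, 45, -73, 88, 88]
step 9 (PUSH -90): [4, 20, 45, -73, 88, 88, -90]
step 10 (PUSH -10): [4, 20, 45, -73, 88, 88, -90, -10]

[4, 20, 45, -73, 88, 88, -90, -10]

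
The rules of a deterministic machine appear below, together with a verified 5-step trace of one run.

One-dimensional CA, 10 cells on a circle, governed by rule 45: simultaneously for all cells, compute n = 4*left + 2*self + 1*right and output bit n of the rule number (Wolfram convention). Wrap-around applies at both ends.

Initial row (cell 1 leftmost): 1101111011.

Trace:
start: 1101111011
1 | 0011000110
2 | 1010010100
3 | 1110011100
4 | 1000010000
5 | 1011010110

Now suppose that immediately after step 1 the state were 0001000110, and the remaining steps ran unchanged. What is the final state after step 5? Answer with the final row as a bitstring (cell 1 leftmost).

1000111110

state after step 1 := 0001000110
2 | 1101010100
3 | 1011111100
4 | 1110000000
5 | 1000111110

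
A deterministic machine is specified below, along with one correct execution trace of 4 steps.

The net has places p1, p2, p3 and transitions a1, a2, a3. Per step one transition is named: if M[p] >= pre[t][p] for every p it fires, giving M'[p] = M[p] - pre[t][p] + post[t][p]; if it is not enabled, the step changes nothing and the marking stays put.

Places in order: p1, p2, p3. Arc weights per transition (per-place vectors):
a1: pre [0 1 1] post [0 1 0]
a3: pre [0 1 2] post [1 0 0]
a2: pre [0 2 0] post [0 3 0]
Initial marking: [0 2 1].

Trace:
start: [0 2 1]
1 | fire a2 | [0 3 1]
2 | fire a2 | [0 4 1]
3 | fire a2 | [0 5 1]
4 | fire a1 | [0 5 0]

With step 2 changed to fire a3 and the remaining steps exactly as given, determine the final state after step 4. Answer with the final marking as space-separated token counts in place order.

(re-executing from step 2 with the substitution; state before step 2: [0 3 1])
2 | fire a3 | [0 3 1]
3 | fire a2 | [0 4 1]
4 | fire a1 | [0 4 0]

0 4 0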